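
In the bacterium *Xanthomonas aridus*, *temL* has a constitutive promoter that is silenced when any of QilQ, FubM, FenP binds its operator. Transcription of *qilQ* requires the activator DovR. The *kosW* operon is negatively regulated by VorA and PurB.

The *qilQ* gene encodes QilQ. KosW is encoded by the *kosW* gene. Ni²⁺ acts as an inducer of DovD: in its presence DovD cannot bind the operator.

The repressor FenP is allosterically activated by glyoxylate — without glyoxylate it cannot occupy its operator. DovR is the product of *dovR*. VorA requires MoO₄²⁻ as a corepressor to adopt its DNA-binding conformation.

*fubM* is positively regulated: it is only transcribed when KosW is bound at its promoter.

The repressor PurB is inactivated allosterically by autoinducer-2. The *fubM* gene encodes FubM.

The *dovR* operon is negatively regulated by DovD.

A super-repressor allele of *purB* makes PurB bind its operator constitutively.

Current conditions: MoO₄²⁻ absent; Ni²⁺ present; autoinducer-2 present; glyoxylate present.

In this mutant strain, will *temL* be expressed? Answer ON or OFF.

Ni²⁺ is present, so DovD is inactive.
With no repressor bound, *dovR* is transcribed.
So DovR is produced and active.
No repressor is bound and DovR is active, so *qilQ* is transcribed.
So QilQ is produced and active.
MoO₄²⁻ is absent, so VorA is inactive.
PurB is constitutively active in this strain.
With repressor PurB bound, *kosW* is not transcribed.
So KosW is not produced.
Required activator KosW is absent, so *fubM* is not transcribed.
So FubM is not produced.
Glyoxylate is present, so FenP is active.
With repressor QilQ bound, *temL* is not transcribed.

OFF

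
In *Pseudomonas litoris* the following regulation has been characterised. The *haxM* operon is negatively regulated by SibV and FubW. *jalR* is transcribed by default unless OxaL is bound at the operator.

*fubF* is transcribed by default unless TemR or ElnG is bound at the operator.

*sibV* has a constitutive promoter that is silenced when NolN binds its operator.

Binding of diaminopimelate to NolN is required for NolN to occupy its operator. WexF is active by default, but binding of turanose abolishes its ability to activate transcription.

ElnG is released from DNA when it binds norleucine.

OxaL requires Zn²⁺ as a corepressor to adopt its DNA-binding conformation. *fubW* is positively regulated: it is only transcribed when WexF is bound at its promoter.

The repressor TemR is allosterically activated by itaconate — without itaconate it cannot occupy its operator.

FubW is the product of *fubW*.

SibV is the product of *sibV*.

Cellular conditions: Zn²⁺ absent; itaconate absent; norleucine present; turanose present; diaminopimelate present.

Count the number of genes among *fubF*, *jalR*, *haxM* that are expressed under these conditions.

Itaconate is absent, so TemR is inactive.
Norleucine is present, so ElnG is inactive.
With no repressor bound, *fubF* is transcribed.
→ *fubF* is ON.
Zn²⁺ is absent, so OxaL is inactive.
With no repressor bound, *jalR* is transcribed.
→ *jalR* is ON.
Diaminopimelate is present, so NolN is active.
With repressor NolN bound, *sibV* is not transcribed.
So SibV is not produced.
Turanose is present, so WexF is inactive.
Required activator WexF is absent, so *fubW* is not transcribed.
So FubW is not produced.
With no repressor bound, *haxM* is transcribed.
→ *haxM* is ON.
3 of the 3 genes are transcribed.

3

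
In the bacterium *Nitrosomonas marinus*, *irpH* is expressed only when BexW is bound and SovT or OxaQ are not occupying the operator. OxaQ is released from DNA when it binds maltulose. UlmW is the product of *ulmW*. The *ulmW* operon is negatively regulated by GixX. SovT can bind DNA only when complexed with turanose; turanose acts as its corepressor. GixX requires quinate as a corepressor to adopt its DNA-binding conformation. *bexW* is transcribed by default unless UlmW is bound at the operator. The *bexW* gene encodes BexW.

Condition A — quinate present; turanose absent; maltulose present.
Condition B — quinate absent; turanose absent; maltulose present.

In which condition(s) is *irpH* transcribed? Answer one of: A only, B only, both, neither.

Condition A:
Quinate is present, so GixX is active.
With repressor GixX bound, *ulmW* is not transcribed.
So UlmW is not produced.
With no repressor bound, *bexW* is transcribed.
So BexW is produced and active.
Turanose is absent, so SovT is inactive.
Maltulose is present, so OxaQ is inactive.
No repressor is bound and BexW is active, so *irpH* is transcribed.
→ *irpH* is ON in A.
Condition B:
Quinate is absent, so GixX is inactive.
With no repressor bound, *ulmW* is transcribed.
So UlmW is produced and active.
With repressor UlmW bound, *bexW* is not transcribed.
So BexW is not produced.
Turanose is absent, so SovT is inactive.
Maltulose is present, so OxaQ is inactive.
Required activator BexW is absent, so *irpH* is not transcribed.
→ *irpH* is OFF in B.

A only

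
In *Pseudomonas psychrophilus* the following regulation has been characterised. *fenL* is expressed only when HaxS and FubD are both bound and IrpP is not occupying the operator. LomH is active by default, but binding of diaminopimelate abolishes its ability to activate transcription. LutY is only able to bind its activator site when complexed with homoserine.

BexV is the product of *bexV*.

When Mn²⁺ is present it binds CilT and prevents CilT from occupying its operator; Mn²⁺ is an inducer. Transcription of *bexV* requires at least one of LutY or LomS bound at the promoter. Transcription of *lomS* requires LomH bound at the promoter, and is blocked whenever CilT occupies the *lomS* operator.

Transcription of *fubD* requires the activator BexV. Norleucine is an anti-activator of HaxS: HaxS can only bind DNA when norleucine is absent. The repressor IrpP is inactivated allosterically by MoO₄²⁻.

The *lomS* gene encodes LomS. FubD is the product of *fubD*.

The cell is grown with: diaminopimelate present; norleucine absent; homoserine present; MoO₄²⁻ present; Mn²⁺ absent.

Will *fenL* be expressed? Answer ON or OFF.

ON

MoO₄²⁻ is present, so IrpP is inactive.
Norleucine is absent, so HaxS is active.
Homoserine is present, so LutY is active.
Diaminopimelate is present, so LomH is inactive.
Mn²⁺ is absent, so CilT is active.
With repressor CilT bound, *lomS* is not transcribed.
So LomS is not produced.
Activator LutY is present, so *bexV* is transcribed.
So BexV is produced and active.
No repressor is bound and BexV is active, so *fubD* is transcribed.
So FubD is produced and active.
No repressor is bound and HaxS and FubD are active, so *fenL* is transcribed.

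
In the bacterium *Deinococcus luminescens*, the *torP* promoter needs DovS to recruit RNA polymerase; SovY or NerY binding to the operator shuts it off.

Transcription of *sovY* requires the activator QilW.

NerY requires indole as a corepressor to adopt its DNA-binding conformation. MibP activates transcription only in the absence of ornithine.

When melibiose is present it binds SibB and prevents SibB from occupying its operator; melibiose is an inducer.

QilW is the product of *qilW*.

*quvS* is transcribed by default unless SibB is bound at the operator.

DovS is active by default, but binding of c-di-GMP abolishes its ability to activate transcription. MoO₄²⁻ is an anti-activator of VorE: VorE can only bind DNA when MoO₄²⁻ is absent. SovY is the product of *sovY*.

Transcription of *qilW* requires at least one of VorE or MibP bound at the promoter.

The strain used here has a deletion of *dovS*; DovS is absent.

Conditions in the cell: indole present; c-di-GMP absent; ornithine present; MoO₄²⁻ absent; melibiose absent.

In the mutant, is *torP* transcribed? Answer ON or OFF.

OFF

MoO₄²⁻ is absent, so VorE is active.
Ornithine is present, so MibP is inactive.
Activator VorE is present, so *qilW* is transcribed.
So QilW is produced and active.
No repressor is bound and QilW is active, so *sovY* is transcribed.
So SovY is produced and active.
Indole is present, so NerY is active.
DovS is non-functional in this strain, so it has no effect.
With repressor SovY bound, *torP* is not transcribed.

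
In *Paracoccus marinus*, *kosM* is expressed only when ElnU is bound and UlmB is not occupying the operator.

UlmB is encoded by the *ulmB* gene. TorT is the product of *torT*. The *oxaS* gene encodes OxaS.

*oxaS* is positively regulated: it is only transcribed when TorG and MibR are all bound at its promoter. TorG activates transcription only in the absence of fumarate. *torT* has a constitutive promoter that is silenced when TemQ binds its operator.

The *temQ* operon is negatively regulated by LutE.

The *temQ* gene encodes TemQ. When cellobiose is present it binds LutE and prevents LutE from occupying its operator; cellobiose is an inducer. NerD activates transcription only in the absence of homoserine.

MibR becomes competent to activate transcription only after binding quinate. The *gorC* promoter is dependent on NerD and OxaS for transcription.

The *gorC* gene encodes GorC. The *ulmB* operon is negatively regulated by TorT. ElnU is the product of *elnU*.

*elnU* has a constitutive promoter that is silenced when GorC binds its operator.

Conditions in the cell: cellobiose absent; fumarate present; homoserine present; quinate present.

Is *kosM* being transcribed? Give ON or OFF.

Homoserine is present, so NerD is inactive.
Fumarate is present, so TorG is inactive.
Quinate is present, so MibR is active.
Required activator TorG is absent, so *oxaS* is not transcribed.
So OxaS is not produced.
Required activator NerD is absent, so *gorC* is not transcribed.
So GorC is not produced.
With no repressor bound, *elnU* is transcribed.
So ElnU is produced and active.
Cellobiose is absent, so LutE is active.
With repressor LutE bound, *temQ* is not transcribed.
So TemQ is not produced.
With no repressor bound, *torT* is transcribed.
So TorT is produced and active.
With repressor TorT bound, *ulmB* is not transcribed.
So UlmB is not produced.
No repressor is bound and ElnU is active, so *kosM* is transcribed.

ON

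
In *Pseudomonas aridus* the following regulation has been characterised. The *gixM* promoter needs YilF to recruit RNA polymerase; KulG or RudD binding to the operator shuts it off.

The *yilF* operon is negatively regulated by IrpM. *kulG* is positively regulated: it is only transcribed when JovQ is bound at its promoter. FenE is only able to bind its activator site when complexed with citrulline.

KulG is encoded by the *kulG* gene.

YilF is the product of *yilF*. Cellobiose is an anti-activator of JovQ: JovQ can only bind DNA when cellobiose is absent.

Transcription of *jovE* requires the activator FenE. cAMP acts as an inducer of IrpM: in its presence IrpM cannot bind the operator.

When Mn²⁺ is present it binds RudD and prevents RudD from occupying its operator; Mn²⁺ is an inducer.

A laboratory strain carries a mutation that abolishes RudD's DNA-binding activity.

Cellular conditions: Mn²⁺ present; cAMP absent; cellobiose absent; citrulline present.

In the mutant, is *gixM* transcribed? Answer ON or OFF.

Cellobiose is absent, so JovQ is active.
No repressor is bound and JovQ is active, so *kulG* is transcribed.
So KulG is produced and active.
RudD is non-functional in this strain, so it has no effect.
cAMP is absent, so IrpM is active.
With repressor IrpM bound, *yilF* is not transcribed.
So YilF is not produced.
With repressor KulG bound, *gixM* is not transcribed.

OFF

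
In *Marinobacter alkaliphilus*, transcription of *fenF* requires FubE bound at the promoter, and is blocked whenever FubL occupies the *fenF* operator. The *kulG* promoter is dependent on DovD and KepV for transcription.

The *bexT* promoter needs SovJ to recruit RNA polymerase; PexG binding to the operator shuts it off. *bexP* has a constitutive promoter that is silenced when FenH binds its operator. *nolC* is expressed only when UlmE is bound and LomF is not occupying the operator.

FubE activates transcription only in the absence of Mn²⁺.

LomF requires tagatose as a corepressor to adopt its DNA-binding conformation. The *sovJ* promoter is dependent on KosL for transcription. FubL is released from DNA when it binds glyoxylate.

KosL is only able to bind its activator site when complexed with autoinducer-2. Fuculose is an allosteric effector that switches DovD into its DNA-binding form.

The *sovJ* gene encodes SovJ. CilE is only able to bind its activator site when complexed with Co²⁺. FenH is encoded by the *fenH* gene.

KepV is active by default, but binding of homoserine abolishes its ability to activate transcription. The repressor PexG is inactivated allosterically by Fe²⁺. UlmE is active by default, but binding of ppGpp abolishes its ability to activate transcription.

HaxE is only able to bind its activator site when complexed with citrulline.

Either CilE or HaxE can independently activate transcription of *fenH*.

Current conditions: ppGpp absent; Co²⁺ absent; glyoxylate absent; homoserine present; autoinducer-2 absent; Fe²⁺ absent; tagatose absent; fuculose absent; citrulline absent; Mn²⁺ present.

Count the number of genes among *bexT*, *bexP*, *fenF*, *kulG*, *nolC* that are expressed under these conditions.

Autoinducer-2 is absent, so KosL is inactive.
Required activator KosL is absent, so *sovJ* is not transcribed.
So SovJ is not produced.
Fe²⁺ is absent, so PexG is active.
With repressor PexG bound, *bexT* is not transcribed.
→ *bexT* is OFF.
Co²⁺ is absent, so CilE is inactive.
Citrulline is absent, so HaxE is inactive.
No activator is available at the *fenH* promoter, so *fenH* is not transcribed.
So FenH is not produced.
With no repressor bound, *bexP* is transcribed.
→ *bexP* is ON.
Glyoxylate is absent, so FubL is active.
Mn²⁺ is present, so FubE is inactive.
With repressor FubL bound, *fenF* is not transcribed.
→ *fenF* is OFF.
Fuculose is absent, so DovD is inactive.
Homoserine is present, so KepV is inactive.
Required activator DovD is absent, so *kulG* is not transcribed.
→ *kulG* is OFF.
Tagatose is absent, so LomF is inactive.
ppGpp is absent, so UlmE is active.
No repressor is bound and UlmE is active, so *nolC* is transcribed.
→ *nolC* is ON.
2 of the 5 genes are transcribed.

2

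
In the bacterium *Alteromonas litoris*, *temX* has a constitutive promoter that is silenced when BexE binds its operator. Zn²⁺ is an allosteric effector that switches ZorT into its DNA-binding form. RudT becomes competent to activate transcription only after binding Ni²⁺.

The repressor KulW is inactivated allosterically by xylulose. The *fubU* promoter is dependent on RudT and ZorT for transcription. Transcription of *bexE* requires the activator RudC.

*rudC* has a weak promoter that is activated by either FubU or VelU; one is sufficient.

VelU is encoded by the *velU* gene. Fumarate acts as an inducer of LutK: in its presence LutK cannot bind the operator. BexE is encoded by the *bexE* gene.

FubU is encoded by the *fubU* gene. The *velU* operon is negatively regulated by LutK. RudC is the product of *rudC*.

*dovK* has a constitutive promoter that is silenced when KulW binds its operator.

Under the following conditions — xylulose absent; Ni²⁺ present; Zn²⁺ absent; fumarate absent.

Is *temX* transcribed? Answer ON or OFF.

Ni²⁺ is present, so RudT is active.
Zn²⁺ is absent, so ZorT is inactive.
Required activator ZorT is absent, so *fubU* is not transcribed.
So FubU is not produced.
Fumarate is absent, so LutK is active.
With repressor LutK bound, *velU* is not transcribed.
So VelU is not produced.
No activator is available at the *rudC* promoter, so *rudC* is not transcribed.
So RudC is not produced.
Required activator RudC is absent, so *bexE* is not transcribed.
So BexE is not produced.
With no repressor bound, *temX* is transcribed.

ON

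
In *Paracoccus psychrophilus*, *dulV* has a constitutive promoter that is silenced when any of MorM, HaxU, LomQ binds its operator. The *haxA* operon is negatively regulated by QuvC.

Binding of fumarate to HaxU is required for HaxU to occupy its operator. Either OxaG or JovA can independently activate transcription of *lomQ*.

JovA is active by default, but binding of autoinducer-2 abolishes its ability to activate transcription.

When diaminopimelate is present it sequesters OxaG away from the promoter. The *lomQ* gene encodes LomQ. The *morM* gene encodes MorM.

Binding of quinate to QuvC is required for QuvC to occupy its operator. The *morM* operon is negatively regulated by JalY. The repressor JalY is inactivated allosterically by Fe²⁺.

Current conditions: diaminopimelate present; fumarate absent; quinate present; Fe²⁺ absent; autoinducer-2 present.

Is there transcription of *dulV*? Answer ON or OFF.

Fe²⁺ is absent, so JalY is active.
With repressor JalY bound, *morM* is not transcribed.
So MorM is not produced.
Fumarate is absent, so HaxU is inactive.
Diaminopimelate is present, so OxaG is inactive.
Autoinducer-2 is present, so JovA is inactive.
No activator is available at the *lomQ* promoter, so *lomQ* is not transcribed.
So LomQ is not produced.
With no repressor bound, *dulV* is transcribed.

ON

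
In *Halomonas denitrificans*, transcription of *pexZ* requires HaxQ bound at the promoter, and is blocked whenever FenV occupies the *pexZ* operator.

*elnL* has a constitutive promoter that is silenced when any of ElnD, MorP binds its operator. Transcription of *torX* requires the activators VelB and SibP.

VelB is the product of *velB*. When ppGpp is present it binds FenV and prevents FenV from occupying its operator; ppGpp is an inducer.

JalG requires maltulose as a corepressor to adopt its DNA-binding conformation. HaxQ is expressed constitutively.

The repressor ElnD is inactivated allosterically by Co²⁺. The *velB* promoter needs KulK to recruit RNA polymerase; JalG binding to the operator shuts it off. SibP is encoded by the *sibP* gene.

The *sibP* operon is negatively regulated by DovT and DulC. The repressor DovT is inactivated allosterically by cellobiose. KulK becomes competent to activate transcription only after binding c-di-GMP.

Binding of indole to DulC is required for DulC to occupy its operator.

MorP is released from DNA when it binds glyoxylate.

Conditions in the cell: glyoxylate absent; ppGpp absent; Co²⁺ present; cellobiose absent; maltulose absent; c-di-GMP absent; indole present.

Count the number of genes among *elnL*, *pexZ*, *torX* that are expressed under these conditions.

0

Co²⁺ is present, so ElnD is inactive.
Glyoxylate is absent, so MorP is active.
With repressor MorP bound, *elnL* is not transcribed.
→ *elnL* is OFF.
ppGpp is absent, so FenV is active.
HaxQ is produced constitutively and is active.
With repressor FenV bound, *pexZ* is not transcribed.
→ *pexZ* is OFF.
Maltulose is absent, so JalG is inactive.
c-di-GMP is absent, so KulK is inactive.
Required activator KulK is absent, so *velB* is not transcribed.
So VelB is not produced.
Cellobiose is absent, so DovT is active.
Indole is present, so DulC is active.
With repressor DovT bound, *sibP* is not transcribed.
So SibP is not produced.
Required activator VelB is absent, so *torX* is not transcribed.
→ *torX* is OFF.
0 of the 3 genes are transcribed.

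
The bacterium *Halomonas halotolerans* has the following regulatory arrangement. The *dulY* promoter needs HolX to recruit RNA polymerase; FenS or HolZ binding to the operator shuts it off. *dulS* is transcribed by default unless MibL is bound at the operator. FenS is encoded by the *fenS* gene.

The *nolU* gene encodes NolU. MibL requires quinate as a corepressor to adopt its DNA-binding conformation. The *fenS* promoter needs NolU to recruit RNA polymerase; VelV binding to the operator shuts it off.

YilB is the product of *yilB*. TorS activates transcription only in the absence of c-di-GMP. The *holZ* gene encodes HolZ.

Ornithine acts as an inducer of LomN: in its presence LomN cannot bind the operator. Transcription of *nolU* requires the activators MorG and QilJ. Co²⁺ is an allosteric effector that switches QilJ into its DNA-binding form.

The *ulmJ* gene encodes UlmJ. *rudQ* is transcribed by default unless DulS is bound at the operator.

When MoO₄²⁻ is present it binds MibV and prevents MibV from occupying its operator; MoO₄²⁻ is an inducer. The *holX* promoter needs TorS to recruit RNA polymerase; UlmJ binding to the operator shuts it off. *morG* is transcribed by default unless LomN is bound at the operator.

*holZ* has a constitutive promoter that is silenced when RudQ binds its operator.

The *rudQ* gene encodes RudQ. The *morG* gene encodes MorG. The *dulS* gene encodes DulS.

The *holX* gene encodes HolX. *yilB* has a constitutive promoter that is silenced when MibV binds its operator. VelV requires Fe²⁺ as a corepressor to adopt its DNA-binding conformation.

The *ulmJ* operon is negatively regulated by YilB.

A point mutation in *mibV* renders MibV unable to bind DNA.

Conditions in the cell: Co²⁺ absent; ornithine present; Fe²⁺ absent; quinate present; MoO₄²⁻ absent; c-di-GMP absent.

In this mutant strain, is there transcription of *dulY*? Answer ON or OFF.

ON

c-di-GMP is absent, so TorS is active.
MibV is non-functional in this strain, so it has no effect.
With no repressor bound, *yilB* is transcribed.
So YilB is produced and active.
With repressor YilB bound, *ulmJ* is not transcribed.
So UlmJ is not produced.
No repressor is bound and TorS is active, so *holX* is transcribed.
So HolX is produced and active.
Ornithine is present, so LomN is inactive.
With no repressor bound, *morG* is transcribed.
So MorG is produced and active.
Co²⁺ is absent, so QilJ is inactive.
Required activator QilJ is absent, so *nolU* is not transcribed.
So NolU is not produced.
Fe²⁺ is absent, so VelV is inactive.
Required activator NolU is absent, so *fenS* is not transcribed.
So FenS is not produced.
Quinate is present, so MibL is active.
With repressor MibL bound, *dulS* is not transcribed.
So DulS is not produced.
With no repressor bound, *rudQ* is transcribed.
So RudQ is produced and active.
With repressor RudQ bound, *holZ* is not transcribed.
So HolZ is not produced.
No repressor is bound and HolX is active, so *dulY* is transcribed.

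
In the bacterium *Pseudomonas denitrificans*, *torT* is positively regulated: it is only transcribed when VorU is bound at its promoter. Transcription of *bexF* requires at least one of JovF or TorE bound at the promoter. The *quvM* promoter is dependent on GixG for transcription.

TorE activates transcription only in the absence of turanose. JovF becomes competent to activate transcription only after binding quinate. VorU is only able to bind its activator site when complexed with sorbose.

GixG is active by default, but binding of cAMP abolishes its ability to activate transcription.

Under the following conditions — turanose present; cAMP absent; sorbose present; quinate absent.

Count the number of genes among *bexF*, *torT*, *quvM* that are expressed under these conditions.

Quinate is absent, so JovF is inactive.
Turanose is present, so TorE is inactive.
No activator is available at the *bexF* promoter, so *bexF* is not transcribed.
→ *bexF* is OFF.
Sorbose is present, so VorU is active.
No repressor is bound and VorU is active, so *torT* is transcribed.
→ *torT* is ON.
cAMP is absent, so GixG is active.
No repressor is bound and GixG is active, so *quvM* is transcribed.
→ *quvM* is ON.
2 of the 3 genes are transcribed.

2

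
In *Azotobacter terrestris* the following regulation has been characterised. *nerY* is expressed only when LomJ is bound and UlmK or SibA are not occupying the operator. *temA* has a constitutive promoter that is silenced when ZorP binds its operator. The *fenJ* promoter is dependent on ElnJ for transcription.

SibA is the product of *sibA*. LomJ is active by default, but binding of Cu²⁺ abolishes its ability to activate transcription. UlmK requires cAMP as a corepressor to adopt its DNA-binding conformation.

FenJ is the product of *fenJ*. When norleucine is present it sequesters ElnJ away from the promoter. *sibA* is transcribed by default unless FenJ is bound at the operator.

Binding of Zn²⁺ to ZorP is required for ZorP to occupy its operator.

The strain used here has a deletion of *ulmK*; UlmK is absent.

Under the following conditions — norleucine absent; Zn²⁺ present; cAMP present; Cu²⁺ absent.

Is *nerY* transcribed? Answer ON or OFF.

ON

Cu²⁺ is absent, so LomJ is active.
UlmK is non-functional in this strain, so it has no effect.
Norleucine is absent, so ElnJ is active.
No repressor is bound and ElnJ is active, so *fenJ* is transcribed.
So FenJ is produced and active.
With repressor FenJ bound, *sibA* is not transcribed.
So SibA is not produced.
No repressor is bound and LomJ is active, so *nerY* is transcribed.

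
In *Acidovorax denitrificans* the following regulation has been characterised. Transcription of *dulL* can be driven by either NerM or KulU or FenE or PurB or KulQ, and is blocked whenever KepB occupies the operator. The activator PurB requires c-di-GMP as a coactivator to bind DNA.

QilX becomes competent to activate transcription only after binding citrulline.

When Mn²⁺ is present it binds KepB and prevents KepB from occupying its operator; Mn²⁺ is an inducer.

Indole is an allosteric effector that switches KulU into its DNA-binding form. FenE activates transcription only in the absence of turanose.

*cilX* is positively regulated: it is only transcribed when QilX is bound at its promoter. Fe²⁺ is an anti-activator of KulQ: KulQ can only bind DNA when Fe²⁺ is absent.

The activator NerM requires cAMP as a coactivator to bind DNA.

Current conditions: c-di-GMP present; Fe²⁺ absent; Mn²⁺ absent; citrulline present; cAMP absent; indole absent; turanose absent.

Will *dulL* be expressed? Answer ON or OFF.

cAMP is absent, so NerM is inactive.
Indole is absent, so KulU is inactive.
Mn²⁺ is absent, so KepB is active.
Turanose is absent, so FenE is active.
c-di-GMP is present, so PurB is active.
Fe²⁺ is absent, so KulQ is active.
With repressor KepB bound, *dulL* is not transcribed.

OFF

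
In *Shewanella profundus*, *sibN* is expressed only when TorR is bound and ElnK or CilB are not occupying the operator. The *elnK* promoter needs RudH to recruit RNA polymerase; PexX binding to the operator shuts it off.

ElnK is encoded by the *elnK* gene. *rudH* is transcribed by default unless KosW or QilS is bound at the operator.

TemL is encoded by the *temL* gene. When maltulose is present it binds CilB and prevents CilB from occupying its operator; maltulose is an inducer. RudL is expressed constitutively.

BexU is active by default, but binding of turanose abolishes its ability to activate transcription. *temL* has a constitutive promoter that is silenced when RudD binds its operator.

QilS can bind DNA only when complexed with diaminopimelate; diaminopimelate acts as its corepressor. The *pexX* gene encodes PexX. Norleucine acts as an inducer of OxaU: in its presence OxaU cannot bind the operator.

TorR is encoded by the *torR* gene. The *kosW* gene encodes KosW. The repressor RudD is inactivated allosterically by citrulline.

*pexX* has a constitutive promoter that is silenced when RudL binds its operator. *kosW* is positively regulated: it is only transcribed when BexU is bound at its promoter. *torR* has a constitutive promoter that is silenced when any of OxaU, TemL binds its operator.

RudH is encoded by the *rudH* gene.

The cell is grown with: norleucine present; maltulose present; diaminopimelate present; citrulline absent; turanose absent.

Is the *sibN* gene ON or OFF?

ON

Norleucine is present, so OxaU is inactive.
Citrulline is absent, so RudD is active.
With repressor RudD bound, *temL* is not transcribed.
So TemL is not produced.
With no repressor bound, *torR* is transcribed.
So TorR is produced and active.
RudL is produced constitutively and is active.
With repressor RudL bound, *pexX* is not transcribed.
So PexX is not produced.
Turanose is absent, so BexU is active.
No repressor is bound and BexU is active, so *kosW* is transcribed.
So KosW is produced and active.
Diaminopimelate is present, so QilS is active.
With repressor KosW bound, *rudH* is not transcribed.
So RudH is not produced.
Required activator RudH is absent, so *elnK* is not transcribed.
So ElnK is not produced.
Maltulose is present, so CilB is inactive.
No repressor is bound and TorR is active, so *sibN* is transcribed.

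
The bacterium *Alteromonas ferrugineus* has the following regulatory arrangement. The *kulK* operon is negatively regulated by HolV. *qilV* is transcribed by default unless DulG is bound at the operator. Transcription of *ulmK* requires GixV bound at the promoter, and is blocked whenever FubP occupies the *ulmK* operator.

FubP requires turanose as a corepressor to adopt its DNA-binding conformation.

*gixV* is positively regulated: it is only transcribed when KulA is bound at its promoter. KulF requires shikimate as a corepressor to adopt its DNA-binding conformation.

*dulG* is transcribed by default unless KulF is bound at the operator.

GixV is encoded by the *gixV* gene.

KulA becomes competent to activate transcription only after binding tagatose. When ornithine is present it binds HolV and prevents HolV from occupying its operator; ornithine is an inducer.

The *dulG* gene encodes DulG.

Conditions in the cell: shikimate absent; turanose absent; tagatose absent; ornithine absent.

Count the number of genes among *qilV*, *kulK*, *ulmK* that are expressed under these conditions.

0

Shikimate is absent, so KulF is inactive.
With no repressor bound, *dulG* is transcribed.
So DulG is produced and active.
With repressor DulG bound, *qilV* is not transcribed.
→ *qilV* is OFF.
Ornithine is absent, so HolV is active.
With repressor HolV bound, *kulK* is not transcribed.
→ *kulK* is OFF.
Tagatose is absent, so KulA is inactive.
Required activator KulA is absent, so *gixV* is not transcribed.
So GixV is not produced.
Turanose is absent, so FubP is inactive.
Required activator GixV is absent, so *ulmK* is not transcribed.
→ *ulmK* is OFF.
0 of the 3 genes are transcribed.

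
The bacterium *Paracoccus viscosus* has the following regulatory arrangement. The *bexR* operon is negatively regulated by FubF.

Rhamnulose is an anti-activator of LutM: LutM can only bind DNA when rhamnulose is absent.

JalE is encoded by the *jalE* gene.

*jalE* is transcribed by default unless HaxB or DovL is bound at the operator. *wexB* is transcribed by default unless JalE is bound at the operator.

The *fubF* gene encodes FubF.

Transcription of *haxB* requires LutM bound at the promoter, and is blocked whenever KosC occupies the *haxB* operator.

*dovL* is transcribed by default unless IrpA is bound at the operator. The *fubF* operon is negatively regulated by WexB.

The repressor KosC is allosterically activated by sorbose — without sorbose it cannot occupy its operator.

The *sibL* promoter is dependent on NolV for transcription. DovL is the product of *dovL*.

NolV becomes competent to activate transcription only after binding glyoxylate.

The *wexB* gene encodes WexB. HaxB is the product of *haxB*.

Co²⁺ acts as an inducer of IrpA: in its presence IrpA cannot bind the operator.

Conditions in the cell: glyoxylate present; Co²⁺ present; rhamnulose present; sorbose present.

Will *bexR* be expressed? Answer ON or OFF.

Sorbose is present, so KosC is active.
Rhamnulose is present, so LutM is inactive.
With repressor KosC bound, *haxB* is not transcribed.
So HaxB is not produced.
Co²⁺ is present, so IrpA is inactive.
With no repressor bound, *dovL* is transcribed.
So DovL is produced and active.
With repressor DovL bound, *jalE* is not transcribed.
So JalE is not produced.
With no repressor bound, *wexB* is transcribed.
So WexB is produced and active.
With repressor WexB bound, *fubF* is not transcribed.
So FubF is not produced.
With no repressor bound, *bexR* is transcribed.

ON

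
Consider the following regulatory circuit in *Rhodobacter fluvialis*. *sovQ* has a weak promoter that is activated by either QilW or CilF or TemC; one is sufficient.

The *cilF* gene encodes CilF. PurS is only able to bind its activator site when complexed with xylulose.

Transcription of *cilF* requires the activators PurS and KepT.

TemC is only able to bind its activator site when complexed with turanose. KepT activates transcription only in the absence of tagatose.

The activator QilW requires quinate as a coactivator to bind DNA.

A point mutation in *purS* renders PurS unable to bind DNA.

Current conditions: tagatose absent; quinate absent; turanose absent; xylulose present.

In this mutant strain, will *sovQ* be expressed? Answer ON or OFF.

OFF

Quinate is absent, so QilW is inactive.
PurS is non-functional in this strain, so it has no effect.
Tagatose is absent, so KepT is active.
Required activator PurS is absent, so *cilF* is not transcribed.
So CilF is not produced.
Turanose is absent, so TemC is inactive.
No activator is available at the *sovQ* promoter, so *sovQ* is not transcribed.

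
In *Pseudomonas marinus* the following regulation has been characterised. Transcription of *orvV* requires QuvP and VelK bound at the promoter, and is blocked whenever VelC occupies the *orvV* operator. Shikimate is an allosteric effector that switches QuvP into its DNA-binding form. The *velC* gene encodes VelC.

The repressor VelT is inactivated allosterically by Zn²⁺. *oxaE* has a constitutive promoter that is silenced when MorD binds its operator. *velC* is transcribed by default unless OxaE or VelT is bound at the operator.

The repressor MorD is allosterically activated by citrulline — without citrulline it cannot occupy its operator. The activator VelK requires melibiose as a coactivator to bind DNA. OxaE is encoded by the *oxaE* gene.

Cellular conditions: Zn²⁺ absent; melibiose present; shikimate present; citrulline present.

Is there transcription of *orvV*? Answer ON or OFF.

ON

Shikimate is present, so QuvP is active.
Melibiose is present, so VelK is active.
Citrulline is present, so MorD is active.
With repressor MorD bound, *oxaE* is not transcribed.
So OxaE is not produced.
Zn²⁺ is absent, so VelT is active.
With repressor VelT bound, *velC* is not transcribed.
So VelC is not produced.
No repressor is bound and QuvP and VelK are active, so *orvV* is transcribed.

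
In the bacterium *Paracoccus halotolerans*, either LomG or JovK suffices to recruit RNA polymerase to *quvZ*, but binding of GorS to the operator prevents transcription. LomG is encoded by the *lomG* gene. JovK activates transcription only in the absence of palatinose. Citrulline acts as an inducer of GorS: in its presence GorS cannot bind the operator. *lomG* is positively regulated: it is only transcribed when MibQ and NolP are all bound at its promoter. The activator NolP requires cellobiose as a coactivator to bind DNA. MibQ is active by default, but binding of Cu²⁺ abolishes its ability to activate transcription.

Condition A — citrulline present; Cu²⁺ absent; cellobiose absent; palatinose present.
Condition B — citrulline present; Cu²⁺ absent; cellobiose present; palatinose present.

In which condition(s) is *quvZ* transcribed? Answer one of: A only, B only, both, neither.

B only

Condition A:
Citrulline is present, so GorS is inactive.
Cu²⁺ is absent, so MibQ is active.
Cellobiose is absent, so NolP is inactive.
Required activator NolP is absent, so *lomG* is not transcribed.
So LomG is not produced.
Palatinose is present, so JovK is inactive.
No activator is available at the *quvZ* promoter, so *quvZ* is not transcribed.
→ *quvZ* is OFF in A.
Condition B:
Citrulline is present, so GorS is inactive.
Cu²⁺ is absent, so MibQ is active.
Cellobiose is present, so NolP is active.
No repressor is bound and MibQ and NolP are active, so *lomG* is transcribed.
So LomG is produced and active.
Palatinose is present, so JovK is inactive.
Activator LomG is present, so *quvZ* is transcribed.
→ *quvZ* is ON in B.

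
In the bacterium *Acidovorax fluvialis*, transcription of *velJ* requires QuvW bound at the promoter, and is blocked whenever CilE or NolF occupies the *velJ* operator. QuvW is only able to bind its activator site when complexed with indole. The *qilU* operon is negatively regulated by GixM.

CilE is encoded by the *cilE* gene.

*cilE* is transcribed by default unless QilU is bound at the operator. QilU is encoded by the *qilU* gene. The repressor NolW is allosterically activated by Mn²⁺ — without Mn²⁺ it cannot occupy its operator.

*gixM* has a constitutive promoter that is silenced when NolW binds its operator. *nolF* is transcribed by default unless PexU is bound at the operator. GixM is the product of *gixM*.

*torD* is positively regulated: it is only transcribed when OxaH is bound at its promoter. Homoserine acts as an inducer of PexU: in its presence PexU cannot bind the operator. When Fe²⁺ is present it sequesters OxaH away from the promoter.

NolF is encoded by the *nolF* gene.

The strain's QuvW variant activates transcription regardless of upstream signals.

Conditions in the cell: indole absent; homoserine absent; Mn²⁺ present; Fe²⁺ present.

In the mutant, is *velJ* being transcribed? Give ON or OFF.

Mn²⁺ is present, so NolW is active.
With repressor NolW bound, *gixM* is not transcribed.
So GixM is not produced.
With no repressor bound, *qilU* is transcribed.
So QilU is produced and active.
With repressor QilU bound, *cilE* is not transcribed.
So CilE is not produced.
QuvW is constitutively active in this strain.
Homoserine is absent, so PexU is active.
With repressor PexU bound, *nolF* is not transcribed.
So NolF is not produced.
No repressor is bound and QuvW is active, so *velJ* is transcribed.

ON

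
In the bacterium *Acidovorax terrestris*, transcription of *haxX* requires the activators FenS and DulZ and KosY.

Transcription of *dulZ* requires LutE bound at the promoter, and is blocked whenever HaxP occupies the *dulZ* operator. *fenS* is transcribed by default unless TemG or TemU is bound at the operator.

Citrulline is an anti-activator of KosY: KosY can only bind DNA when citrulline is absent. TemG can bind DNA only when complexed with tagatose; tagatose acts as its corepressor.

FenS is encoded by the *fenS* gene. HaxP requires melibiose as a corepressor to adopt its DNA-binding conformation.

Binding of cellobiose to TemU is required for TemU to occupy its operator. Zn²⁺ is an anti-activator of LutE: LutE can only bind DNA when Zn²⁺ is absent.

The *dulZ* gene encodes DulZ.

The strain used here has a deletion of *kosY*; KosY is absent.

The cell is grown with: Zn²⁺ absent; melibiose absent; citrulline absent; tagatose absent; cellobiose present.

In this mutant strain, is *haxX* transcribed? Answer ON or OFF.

OFF

Tagatose is absent, so TemG is inactive.
Cellobiose is present, so TemU is active.
With repressor TemU bound, *fenS* is not transcribed.
So FenS is not produced.
Zn²⁺ is absent, so LutE is active.
Melibiose is absent, so HaxP is inactive.
No repressor is bound and LutE is active, so *dulZ* is transcribed.
So DulZ is produced and active.
KosY is non-functional in this strain, so it has no effect.
Required activator FenS is absent, so *haxX* is not transcribed.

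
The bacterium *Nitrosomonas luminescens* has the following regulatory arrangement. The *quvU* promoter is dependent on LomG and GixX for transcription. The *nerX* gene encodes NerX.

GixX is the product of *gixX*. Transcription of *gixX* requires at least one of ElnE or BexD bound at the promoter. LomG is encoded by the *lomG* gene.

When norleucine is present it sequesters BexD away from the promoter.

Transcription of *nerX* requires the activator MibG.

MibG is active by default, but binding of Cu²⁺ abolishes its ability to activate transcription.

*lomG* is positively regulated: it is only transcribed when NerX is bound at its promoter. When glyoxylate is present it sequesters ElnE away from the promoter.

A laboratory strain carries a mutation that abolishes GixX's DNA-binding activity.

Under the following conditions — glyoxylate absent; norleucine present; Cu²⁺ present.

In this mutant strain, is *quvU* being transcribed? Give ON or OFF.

OFF

Cu²⁺ is present, so MibG is inactive.
Required activator MibG is absent, so *nerX* is not transcribed.
So NerX is not produced.
Required activator NerX is absent, so *lomG* is not transcribed.
So LomG is not produced.
GixX is non-functional in this strain, so it has no effect.
Required activator LomG is absent, so *quvU* is not transcribed.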